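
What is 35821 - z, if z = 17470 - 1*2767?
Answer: 21118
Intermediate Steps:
z = 14703 (z = 17470 - 2767 = 14703)
35821 - z = 35821 - 1*14703 = 35821 - 14703 = 21118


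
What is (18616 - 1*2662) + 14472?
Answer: 30426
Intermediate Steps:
(18616 - 1*2662) + 14472 = (18616 - 2662) + 14472 = 15954 + 14472 = 30426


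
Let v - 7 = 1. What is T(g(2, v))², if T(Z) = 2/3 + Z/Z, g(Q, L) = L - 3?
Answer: 25/9 ≈ 2.7778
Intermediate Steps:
v = 8 (v = 7 + 1 = 8)
g(Q, L) = -3 + L
T(Z) = 5/3 (T(Z) = 2*(⅓) + 1 = ⅔ + 1 = 5/3)
T(g(2, v))² = (5/3)² = 25/9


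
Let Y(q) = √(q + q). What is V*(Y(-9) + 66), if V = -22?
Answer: -1452 - 66*I*√2 ≈ -1452.0 - 93.338*I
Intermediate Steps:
Y(q) = √2*√q (Y(q) = √(2*q) = √2*√q)
V*(Y(-9) + 66) = -22*(√2*√(-9) + 66) = -22*(√2*(3*I) + 66) = -22*(3*I*√2 + 66) = -22*(66 + 3*I*√2) = -1452 - 66*I*√2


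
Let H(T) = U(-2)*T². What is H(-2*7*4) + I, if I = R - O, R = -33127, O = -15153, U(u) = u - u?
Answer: -17974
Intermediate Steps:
U(u) = 0
H(T) = 0 (H(T) = 0*T² = 0)
I = -17974 (I = -33127 - 1*(-15153) = -33127 + 15153 = -17974)
H(-2*7*4) + I = 0 - 17974 = -17974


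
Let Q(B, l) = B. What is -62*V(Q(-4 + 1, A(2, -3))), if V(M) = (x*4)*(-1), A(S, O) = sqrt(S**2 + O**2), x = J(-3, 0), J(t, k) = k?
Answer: 0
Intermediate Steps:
x = 0
A(S, O) = sqrt(O**2 + S**2)
V(M) = 0 (V(M) = (0*4)*(-1) = 0*(-1) = 0)
-62*V(Q(-4 + 1, A(2, -3))) = -62*0 = 0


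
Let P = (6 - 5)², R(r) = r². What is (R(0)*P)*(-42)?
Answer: 0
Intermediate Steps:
P = 1 (P = 1² = 1)
(R(0)*P)*(-42) = (0²*1)*(-42) = (0*1)*(-42) = 0*(-42) = 0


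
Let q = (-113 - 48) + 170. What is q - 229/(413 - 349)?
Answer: 347/64 ≈ 5.4219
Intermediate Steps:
q = 9 (q = -161 + 170 = 9)
q - 229/(413 - 349) = 9 - 229/(413 - 349) = 9 - 229/64 = 347/64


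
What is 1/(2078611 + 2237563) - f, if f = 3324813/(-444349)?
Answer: 14350471869811/1917887600726 ≈ 7.4824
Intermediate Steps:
f = -3324813/444349 (f = 3324813*(-1/444349) = -3324813/444349 ≈ -7.4824)
1/(2078611 + 2237563) - f = 1/(2078611 + 2237563) - 1*(-3324813/444349) = 1/4316174 + 3324813/444349 = 14350471869811/1917887600726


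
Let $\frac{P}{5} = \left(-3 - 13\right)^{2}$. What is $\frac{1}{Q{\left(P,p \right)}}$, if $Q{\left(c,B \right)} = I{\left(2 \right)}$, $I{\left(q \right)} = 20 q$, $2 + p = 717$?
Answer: $\frac{1}{40} \approx 0.025$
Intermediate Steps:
$p = 715$ ($p = -2 + 717 = 715$)
$P = 1280$ ($P = 5 \left(-3 - 13\right)^{2} = 5 \left(-16\right)^{2} = 5 \cdot 256 = 1280$)
$Q{\left(c,B \right)} = 40$ ($Q{\left(c,B \right)} = 20 \cdot 2 = 40$)
$\frac{1}{Q{\left(P,p \right)}} = \frac{1}{40}$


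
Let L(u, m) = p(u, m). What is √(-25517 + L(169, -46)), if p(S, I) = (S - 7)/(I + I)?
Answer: I*√53997698/46 ≈ 159.75*I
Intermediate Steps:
p(S, I) = (-7 + S)/(2*I) (p(S, I) = (-7 + S)/((2*I)) = (-7 + S)*(1/(2*I)) = (-7 + S)/(2*I))
L(u, m) = (-7 + u)/(2*m)
√(-25517 + L(169, -46)) = √(-25517 + (½)*(-7 + 169)/(-46)) = √(-25517 + (½)*(-1/46)*162) = √(-25517 - 81/46) = √(-1173863/46) = I*√53997698/46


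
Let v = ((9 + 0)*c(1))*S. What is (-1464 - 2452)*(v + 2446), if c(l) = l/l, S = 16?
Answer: -10142440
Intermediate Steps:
c(l) = 1
v = 144 (v = ((9 + 0)*1)*16 = (9*1)*16 = 9*16 = 144)
(-1464 - 2452)*(v + 2446) = (-1464 - 2452)*(144 + 2446) = -3916*2590 = -10142440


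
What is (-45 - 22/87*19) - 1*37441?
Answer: -3261700/87 ≈ -37491.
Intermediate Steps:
(-45 - 22/87*19) - 1*37441 = (-45 - 22*1/87*19) - 37441 = (-45 - 22/87*19) - 37441 = (-45 - 418/87) - 37441 = -4333/87 - 37441 = -3261700/87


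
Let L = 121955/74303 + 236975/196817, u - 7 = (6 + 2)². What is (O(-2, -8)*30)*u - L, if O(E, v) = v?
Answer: -249236164879700/14624093551 ≈ -17043.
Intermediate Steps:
u = 71 (u = 7 + (6 + 2)² = 7 + 8² = 7 + 64 = 71)
L = 41610770660/14624093551 (L = 121955*(1/74303) + 236975*(1/196817) = 121955/74303 + 236975/196817 = 41610770660/14624093551 ≈ 2.8454)
(O(-2, -8)*30)*u - L = -8*30*71 - 1*41610770660/14624093551 = -240*71 - 41610770660/14624093551 = -17040 - 41610770660/14624093551 = -249236164879700/14624093551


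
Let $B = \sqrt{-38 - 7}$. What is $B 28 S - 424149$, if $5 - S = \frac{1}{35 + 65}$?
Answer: $-424149 + \frac{10479 i \sqrt{5}}{25} \approx -4.2415 \cdot 10^{5} + 937.27 i$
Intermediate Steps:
$B = 3 i \sqrt{5}$ ($B = \sqrt{-45} = 3 i \sqrt{5} \approx 6.7082 i$)
$S = \frac{499}{100}$ ($S = 5 - \frac{1}{35 + 65} = 5 - \frac{1}{100} = \frac{499}{100} \approx 4.99$)
$B 28 S - 424149 = 3 i \sqrt{5} \cdot 28 \cdot \frac{499}{100} - 424149 = 84 i \sqrt{5} \cdot \frac{499}{100} - 424149 = \frac{10479 i \sqrt{5}}{25} - 424149 = -424149 + \frac{10479 i \sqrt{5}}{25}$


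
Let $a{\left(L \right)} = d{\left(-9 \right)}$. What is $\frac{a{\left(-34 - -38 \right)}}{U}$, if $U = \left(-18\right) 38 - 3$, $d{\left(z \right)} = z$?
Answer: $\frac{3}{229} \approx 0.0131$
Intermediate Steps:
$a{\left(L \right)} = -9$
$U = -687$ ($U = -684 - 3 = -687$)
$\frac{a{\left(-34 - -38 \right)}}{U} = - \frac{9}{-687} = \left(-9\right) \left(- \frac{1}{687}\right) = \frac{3}{229}$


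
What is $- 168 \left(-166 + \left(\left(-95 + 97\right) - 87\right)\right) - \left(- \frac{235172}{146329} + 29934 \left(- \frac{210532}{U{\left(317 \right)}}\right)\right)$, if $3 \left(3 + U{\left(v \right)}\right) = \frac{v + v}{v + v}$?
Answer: $- \frac{345809399237113}{146329} \approx -2.3632 \cdot 10^{9}$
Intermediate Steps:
$U{\left(v \right)} = - \frac{8}{3}$ ($U{\left(v \right)} = -3 + \frac{\left(v + v\right) \frac{1}{v + v}}{3} = -3 + \frac{2 v \frac{1}{2 v}}{3} = -3 + \frac{1}{3} \cdot 1 = -3 + \frac{1}{3} = - \frac{8}{3}$)
$- 168 \left(-166 + \left(\left(-95 + 97\right) - 87\right)\right) - \left(- \frac{235172}{146329} + 29934 \left(- \frac{210532}{U{\left(317 \right)}}\right)\right) = - 168 \left(-166 + \left(\left(-95 + 97\right) - 87\right)\right) - \left(2363274333 - \frac{235172}{146329}\right) = - 168 \left(-166 + \left(2 - 87\right)\right) - \left(- \frac{235172}{146329} + \frac{29934}{\left(- \frac{8}{3}\right) \left(- \frac{1}{210532}\right)}\right) = - 168 \left(-166 - 85\right) + \left(- \frac{29934}{\frac{2}{157899}} + \frac{235172}{146329}\right) = \left(-168\right) \left(-251\right) + \left(\left(-29934\right) \frac{157899}{2} + \frac{235172}{146329}\right) = 42168 + \left(-2363274333 + \frac{235172}{146329}\right) = 42168 - \frac{345815569638385}{146329} = - \frac{345809399237113}{146329}$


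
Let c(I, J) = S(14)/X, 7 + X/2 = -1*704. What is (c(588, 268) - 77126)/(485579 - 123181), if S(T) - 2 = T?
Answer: -27418297/128832489 ≈ -0.21282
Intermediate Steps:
S(T) = 2 + T
X = -1422 (X = -14 + 2*(-1*704) = -14 + 2*(-704) = -14 - 1408 = -1422)
c(I, J) = -8/711 (c(I, J) = (2 + 14)/(-1422) = 16*(-1/1422) = -8/711)
(c(588, 268) - 77126)/(485579 - 123181) = (-8/711 - 77126)/(485579 - 123181) = -54836594/711/362398 = -54836594/711*1/362398 = -27418297/128832489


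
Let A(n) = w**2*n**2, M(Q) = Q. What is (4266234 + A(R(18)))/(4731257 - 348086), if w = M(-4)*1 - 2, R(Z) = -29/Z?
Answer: 38396947/39448539 ≈ 0.97334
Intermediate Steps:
w = -6 (w = -4*1 - 2 = -4 - 2 = -6)
A(n) = 36*n**2 (A(n) = (-6)**2*n**2 = 36*n**2)
(4266234 + A(R(18)))/(4731257 - 348086) = (4266234 + 36*(-29/18)**2)/(4731257 - 348086) = (4266234 + 36*(-29*1/18)**2)/4383171 = (4266234 + 36*(-29/18)**2)*(1/4383171) = (4266234 + 36*(841/324))*(1/4383171) = (4266234 + 841/9)*(1/4383171) = (38396947/9)*(1/4383171) = 38396947/39448539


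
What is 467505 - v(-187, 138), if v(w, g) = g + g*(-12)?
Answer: 469023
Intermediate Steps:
v(w, g) = -11*g (v(w, g) = g - 12*g = -11*g)
467505 - v(-187, 138) = 467505 - (-11)*138 = 467505 - 1*(-1518) = 467505 + 1518 = 469023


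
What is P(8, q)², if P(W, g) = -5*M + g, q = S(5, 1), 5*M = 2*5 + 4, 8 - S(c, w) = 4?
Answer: 100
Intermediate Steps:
S(c, w) = 4 (S(c, w) = 8 - 1*4 = 8 - 4 = 4)
M = 14/5 (M = (2*5 + 4)/5 = (10 + 4)/5 = (⅕)*14 = 14/5 ≈ 2.8000)
q = 4
P(W, g) = -14 + g (P(W, g) = -5*14/5 + g = -14 + g)
P(8, q)² = (-14 + 4)² = (-10)² = 100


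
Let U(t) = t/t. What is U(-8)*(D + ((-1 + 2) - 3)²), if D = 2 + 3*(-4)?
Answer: -6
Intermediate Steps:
D = -10 (D = 2 - 12 = -10)
U(t) = 1
U(-8)*(D + ((-1 + 2) - 3)²) = 1*(-10 + ((-1 + 2) - 3)²) = 1*(-10 + (1 - 3)²) = 1*(-10 + (-2)²) = 1*(-10 + 4) = 1*(-6) = -6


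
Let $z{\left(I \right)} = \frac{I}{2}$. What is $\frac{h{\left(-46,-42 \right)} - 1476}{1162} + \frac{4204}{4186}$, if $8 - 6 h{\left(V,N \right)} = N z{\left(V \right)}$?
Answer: $- \frac{420397}{1042314} \approx -0.40333$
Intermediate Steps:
$z{\left(I \right)} = \frac{I}{2}$ ($z{\left(I \right)} = I \frac{1}{2} = \frac{I}{2}$)
$h{\left(V,N \right)} = \frac{4}{3} - \frac{N V}{12}$ ($h{\left(V,N \right)} = \frac{4}{3} - \frac{N \frac{V}{2}}{6} = \frac{4}{3} - \frac{\frac{1}{2} N V}{6} = \frac{4}{3} - \frac{N V}{12}$)
$\frac{h{\left(-46,-42 \right)} - 1476}{1162} + \frac{4204}{4186} = \frac{\left(\frac{4}{3} - \left(- \frac{7}{2}\right) \left(-46\right)\right) - 1476}{1162} + \frac{4204}{4186} = \left(\left(\frac{4}{3} - 161\right) - 1476\right) \frac{1}{1162} + 4204 \cdot \frac{1}{4186} = \left(- \frac{479}{3} - 1476\right) \frac{1}{1162} + \frac{2102}{2093} = \left(- \frac{4907}{3}\right) \frac{1}{1162} + \frac{2102}{2093} = - \frac{701}{498} + \frac{2102}{2093} = - \frac{420397}{1042314}$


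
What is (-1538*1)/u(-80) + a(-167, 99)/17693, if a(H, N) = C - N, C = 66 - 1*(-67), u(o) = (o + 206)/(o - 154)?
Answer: 353754080/123851 ≈ 2856.3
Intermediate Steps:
u(o) = (206 + o)/(-154 + o)
C = 133 (C = 66 + 67 = 133)
a(H, N) = 133 - N
(-1538*1)/u(-80) + a(-167, 99)/17693 = (-1538*1)/(((206 - 80)/(-154 - 80))) + (133 - 1*99)/17693 = -1538/(126/(-234)) + (133 - 99)*(1/17693) = -1538/((-1/234*126)) + 34*(1/17693) = -1538/(-7/13) + 34/17693 = -1538*(-13/7) + 34/17693 = 19994/7 + 34/17693 = 353754080/123851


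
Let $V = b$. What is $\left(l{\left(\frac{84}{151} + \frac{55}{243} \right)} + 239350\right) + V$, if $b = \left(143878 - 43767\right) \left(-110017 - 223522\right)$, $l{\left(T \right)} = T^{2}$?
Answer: $- \frac{44956423173177624182}{1346376249} \approx -3.3391 \cdot 10^{10}$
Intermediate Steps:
$b = -33390922829$ ($b = 100111 \left(-333539\right) = -33390922829$)
$V = -33390922829$
$\left(l{\left(\frac{84}{151} + \frac{55}{243} \right)} + 239350\right) + V = \left(\left(\frac{84}{151} + \frac{55}{243}\right)^{2} + 239350\right) - 33390922829 = \left(\left(\frac{28717}{36693}\right)^{2} + 239350\right) - 33390922829 = \left(\frac{824666089}{1346376249} + 239350\right) - 33390922829 = \frac{322255979864239}{1346376249} - 33390922829 = - \frac{44956423173177624182}{1346376249}$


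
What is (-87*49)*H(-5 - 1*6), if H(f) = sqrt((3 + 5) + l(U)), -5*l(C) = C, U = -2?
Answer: -4263*sqrt(210)/5 ≈ -12355.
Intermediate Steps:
l(C) = -C/5
H(f) = sqrt(210)/5 (H(f) = sqrt((3 + 5) - 1/5*(-2)) = sqrt(8 + 2/5) = sqrt(42/5) = sqrt(210)/5)
(-87*49)*H(-5 - 1*6) = (-87*49)*(sqrt(210)/5) = -4263*sqrt(210)/5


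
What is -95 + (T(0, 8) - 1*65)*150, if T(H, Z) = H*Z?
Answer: -9845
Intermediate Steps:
-95 + (T(0, 8) - 1*65)*150 = -95 + (0*8 - 1*65)*150 = -95 + (0 - 65)*150 = -95 - 65*150 = -95 - 9750 = -9845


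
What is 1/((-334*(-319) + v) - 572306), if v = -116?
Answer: -1/465876 ≈ -2.1465e-6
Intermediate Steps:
1/((-334*(-319) + v) - 572306) = 1/((-334*(-319) - 116) - 572306) = 1/((106546 - 116) - 572306) = 1/(106430 - 572306) = 1/(-465876) = -1/465876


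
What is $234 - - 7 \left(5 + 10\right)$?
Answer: $339$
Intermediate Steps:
$234 - - 7 \left(5 + 10\right) = 234 - \left(-7\right) 15 = 234 - -105 = 234 + 105 = 339$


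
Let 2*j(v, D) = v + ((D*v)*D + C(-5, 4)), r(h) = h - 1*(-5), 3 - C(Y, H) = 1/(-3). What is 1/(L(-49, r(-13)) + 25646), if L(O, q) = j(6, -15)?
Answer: 3/78977 ≈ 3.7986e-5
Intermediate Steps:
C(Y, H) = 10/3 (C(Y, H) = 3 - 1/(-3) = 3 - 1*(-⅓) = 3 + ⅓ = 10/3)
r(h) = 5 + h (r(h) = h + 5 = 5 + h)
j(v, D) = 5/3 + v/2 + v*D²/2 (j(v, D) = (v + ((D*v)*D + 10/3))/2 = (v + (v*D² + 10/3))/2 = (v + (10/3 + v*D²))/2 = (10/3 + v + v*D²)/2 = 5/3 + v/2 + v*D²/2)
L(O, q) = 2039/3 (L(O, q) = 5/3 + (½)*6 + (½)*6*(-15)² = 5/3 + 3 + (½)*6*225 = 5/3 + 3 + 675 = 2039/3)
1/(L(-49, r(-13)) + 25646) = 1/(2039/3 + 25646) = 1/(78977/3) = 3/78977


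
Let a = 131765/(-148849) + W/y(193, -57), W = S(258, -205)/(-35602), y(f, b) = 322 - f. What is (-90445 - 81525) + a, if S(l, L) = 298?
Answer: -58780727764921556/341806275321 ≈ -1.7197e+5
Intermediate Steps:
W = -149/17801 (W = 298/(-35602) = 298*(-1/35602) = -149/17801 ≈ -0.0083703)
a = -302597969186/341806275321 (a = 131765/(-148849) - 149/(17801*(322 - 1*193)) = 131765*(-1/148849) - 149/(17801*(322 - 193)) = -131765/148849 - 149/17801/129 = -131765/148849 - 149/17801*1/129 = -131765/148849 - 149/2296329 = -302597969186/341806275321 ≈ -0.88529)
(-90445 - 81525) + a = (-90445 - 81525) - 302597969186/341806275321 = -171970 - 302597969186/341806275321 = -58780727764921556/341806275321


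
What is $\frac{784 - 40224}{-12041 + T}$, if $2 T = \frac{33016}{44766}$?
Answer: $\frac{882785520}{269505449} \approx 3.2756$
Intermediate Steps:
$T = \frac{8254}{22383}$ ($T = \frac{33016 \cdot \frac{1}{44766}}{2} = \frac{1}{2} \cdot \frac{16508}{22383} = \frac{8254}{22383} \approx 0.36876$)
$\frac{784 - 40224}{-12041 + T} = \frac{784 - 40224}{-12041 + \frac{8254}{22383}} = - \frac{39440}{- \frac{269505449}{22383}} = \left(-39440\right) \left(- \frac{22383}{269505449}\right) = \frac{882785520}{269505449}$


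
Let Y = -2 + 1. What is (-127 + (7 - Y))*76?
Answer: -9044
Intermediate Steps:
Y = -1
(-127 + (7 - Y))*76 = (-127 + (7 - 1*(-1)))*76 = (-127 + (7 + 1))*76 = (-127 + 8)*76 = -119*76 = -9044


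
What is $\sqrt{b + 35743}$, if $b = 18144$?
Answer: $\sqrt{53887} \approx 232.14$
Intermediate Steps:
$\sqrt{b + 35743} = \sqrt{18144 + 35743} = \sqrt{53887}$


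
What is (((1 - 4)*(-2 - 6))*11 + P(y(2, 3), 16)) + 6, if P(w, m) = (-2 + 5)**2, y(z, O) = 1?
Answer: 279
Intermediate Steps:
P(w, m) = 9 (P(w, m) = 3**2 = 9)
(((1 - 4)*(-2 - 6))*11 + P(y(2, 3), 16)) + 6 = (((1 - 4)*(-2 - 6))*11 + 9) + 6 = (-3*(-8)*11 + 9) + 6 = (24*11 + 9) + 6 = (264 + 9) + 6 = 273 + 6 = 279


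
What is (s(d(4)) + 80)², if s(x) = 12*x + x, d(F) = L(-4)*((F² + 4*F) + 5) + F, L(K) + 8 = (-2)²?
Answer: 3211264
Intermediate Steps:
L(K) = -4 (L(K) = -8 + (-2)² = -8 + 4 = -4)
d(F) = -20 - 15*F - 4*F² (d(F) = -4*((F² + 4*F) + 5) + F = -4*(5 + F² + 4*F) + F = (-20 - 16*F - 4*F²) + F = -20 - 15*F - 4*F²)
s(x) = 13*x
(s(d(4)) + 80)² = (13*(-20 - 15*4 - 4*4²) + 80)² = (13*(-20 - 60 - 4*16) + 80)² = (13*(-20 - 60 - 64) + 80)² = (13*(-144) + 80)² = (-1872 + 80)² = (-1792)² = 3211264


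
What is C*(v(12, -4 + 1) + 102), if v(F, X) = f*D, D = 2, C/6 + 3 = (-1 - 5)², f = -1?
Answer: 19800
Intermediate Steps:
C = 198 (C = -18 + 6*(-1 - 5)² = -18 + 6*(-6)² = -18 + 6*36 = -18 + 216 = 198)
v(F, X) = -2 (v(F, X) = -1*2 = -2)
C*(v(12, -4 + 1) + 102) = 198*(-2 + 102) = 198*100 = 19800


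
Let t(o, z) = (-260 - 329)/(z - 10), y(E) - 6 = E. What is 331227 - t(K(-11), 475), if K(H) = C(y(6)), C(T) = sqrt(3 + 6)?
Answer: 4968424/15 ≈ 3.3123e+5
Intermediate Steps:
y(E) = 6 + E
C(T) = 3 (C(T) = sqrt(9) = 3)
K(H) = 3
t(o, z) = -589/(-10 + z)
331227 - t(K(-11), 475) = 331227 - (-589)/(-10 + 475) = 331227 - (-589)/465 = 331227 - 1*(-19/15) = 331227 + 19/15 = 4968424/15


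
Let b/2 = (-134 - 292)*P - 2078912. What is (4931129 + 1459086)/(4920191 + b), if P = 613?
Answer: 375895/14123 ≈ 26.616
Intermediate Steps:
b = -4680100 (b = 2*((-134 - 292)*613 - 2078912) = 2*(-426*613 - 2078912) = 2*(-261138 - 2078912) = 2*(-2340050) = -4680100)
(4931129 + 1459086)/(4920191 + b) = (4931129 + 1459086)/(4920191 - 4680100) = 6390215/240091 = 6390215*(1/240091) = 375895/14123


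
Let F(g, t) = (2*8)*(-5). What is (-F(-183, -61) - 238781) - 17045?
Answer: -255746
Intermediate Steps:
F(g, t) = -80 (F(g, t) = 16*(-5) = -80)
(-F(-183, -61) - 238781) - 17045 = (-1*(-80) - 238781) - 17045 = (80 - 238781) - 17045 = -238701 - 17045 = -255746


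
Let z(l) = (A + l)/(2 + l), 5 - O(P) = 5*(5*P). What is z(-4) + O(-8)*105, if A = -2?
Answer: 21528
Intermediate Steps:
O(P) = 5 - 25*P (O(P) = 5 - 5*5*P = 5 - 25*P)
z(l) = (-2 + l)/(2 + l)
z(-4) + O(-8)*105 = (-2 - 4)/(2 - 4) + (5 - 25*(-8))*105 = -6/(-2) + (5 + 200)*105 = -½*(-6) + 205*105 = 3 + 21525 = 21528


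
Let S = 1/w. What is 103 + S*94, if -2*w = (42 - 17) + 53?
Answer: 3923/39 ≈ 100.59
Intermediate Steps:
w = -39 (w = -((42 - 17) + 53)/2 = -(25 + 53)/2 = -½*78 = -39)
S = -1/39 (S = 1/(-39) = -1/39 ≈ -0.025641)
103 + S*94 = 103 - 1/39*94 = 103 - 94/39 = 3923/39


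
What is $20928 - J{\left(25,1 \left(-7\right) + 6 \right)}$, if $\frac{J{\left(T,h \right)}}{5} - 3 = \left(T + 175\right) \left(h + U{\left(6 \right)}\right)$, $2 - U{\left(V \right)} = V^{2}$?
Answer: $55913$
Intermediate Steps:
$U{\left(V \right)} = 2 - V^{2}$
$J{\left(T,h \right)} = 15 + 5 \left(-34 + h\right) \left(175 + T\right)$ ($J{\left(T,h \right)} = 15 + 5 \left(T + 175\right) \left(h + \left(2 - 6^{2}\right)\right) = 15 + 5 \left(175 + T\right) \left(h + \left(2 - 36\right)\right) = 15 + 5 \left(175 + T\right) \left(h - 34\right) = 15 + 5 \left(175 + T\right) \left(-34 + h\right) = 15 + 5 \left(-34 + h\right) \left(175 + T\right)$)
$20928 - J{\left(25,1 \left(-7\right) + 6 \right)} = 20928 - \left(-29735 - 4250 + 875 \left(1 \left(-7\right) + 6\right) + 5 \cdot 25 \left(1 \left(-7\right) + 6\right)\right) = 20928 - \left(-29735 - 4250 + 875 \left(-7 + 6\right) + 5 \cdot 25 \left(-7 + 6\right)\right) = 20928 - \left(-29735 - 4250 + 875 \left(-1\right) + 5 \cdot 25 \left(-1\right)\right) = 20928 - \left(-29735 - 4250 - 875 - 125\right) = 20928 - -34985 = 20928 + 34985 = 55913$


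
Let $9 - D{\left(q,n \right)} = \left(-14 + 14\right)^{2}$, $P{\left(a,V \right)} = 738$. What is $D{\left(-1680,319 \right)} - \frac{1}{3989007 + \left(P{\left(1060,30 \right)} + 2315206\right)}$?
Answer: $\frac{56744558}{6304951} \approx 9.0$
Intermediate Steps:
$D{\left(q,n \right)} = 9$ ($D{\left(q,n \right)} = 9 - \left(-14 + 14\right)^{2} = 9 - 0^{2} = 9 - 0 = 9 + 0 = 9$)
$D{\left(-1680,319 \right)} - \frac{1}{3989007 + \left(P{\left(1060,30 \right)} + 2315206\right)} = 9 - \frac{1}{3989007 + \left(738 + 2315206\right)} = 9 - \frac{1}{3989007 + 2315944} = 9 - \frac{1}{6304951} = \frac{56744558}{6304951}$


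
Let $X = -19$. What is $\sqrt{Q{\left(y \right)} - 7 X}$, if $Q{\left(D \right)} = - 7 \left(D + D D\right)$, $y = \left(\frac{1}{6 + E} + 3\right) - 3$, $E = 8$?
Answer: $\frac{\sqrt{25963}}{14} \approx 11.509$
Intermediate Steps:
$y = \frac{1}{14}$ ($y = \left(\frac{1}{6 + 8} + 3\right) - 3 = \left(\frac{1}{14} + 3\right) - 3 = \frac{43}{14} - 3 = \frac{1}{14} \approx 0.071429$)
$Q{\left(D \right)} = - 7 D - 7 D^{2}$ ($Q{\left(D \right)} = - 7 \left(D + D^{2}\right) = - 7 D - 7 D^{2}$)
$\sqrt{Q{\left(y \right)} - 7 X} = \sqrt{\left(-7\right) \frac{1}{14} \left(1 + \frac{1}{14}\right) - -133} = \sqrt{\left(-7\right) \frac{1}{14} \cdot \frac{15}{14} + 133} = \sqrt{- \frac{15}{28} + 133} = \sqrt{\frac{3709}{28}} = \frac{\sqrt{25963}}{14}$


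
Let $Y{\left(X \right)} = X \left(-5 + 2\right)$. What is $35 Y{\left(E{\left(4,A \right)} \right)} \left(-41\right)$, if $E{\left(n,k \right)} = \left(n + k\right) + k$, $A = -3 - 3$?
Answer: $-34440$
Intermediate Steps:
$A = -6$
$E{\left(n,k \right)} = n + 2 k$ ($E{\left(n,k \right)} = \left(k + n\right) + k = n + 2 k$)
$Y{\left(X \right)} = - 3 X$ ($Y{\left(X \right)} = X \left(-3\right) = - 3 X$)
$35 Y{\left(E{\left(4,A \right)} \right)} \left(-41\right) = 35 \left(- 3 \left(4 + 2 \left(-6\right)\right)\right) \left(-41\right) = 35 \left(- 3 \left(4 - 12\right)\right) \left(-41\right) = 35 \left(\left(-3\right) \left(-8\right)\right) \left(-41\right) = 35 \cdot 24 \left(-41\right) = 840 \left(-41\right) = -34440$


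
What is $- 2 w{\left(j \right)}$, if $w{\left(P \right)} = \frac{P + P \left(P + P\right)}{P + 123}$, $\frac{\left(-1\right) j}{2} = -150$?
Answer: $- \frac{120200}{141} \approx -852.48$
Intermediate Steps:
$j = 300$ ($j = \left(-2\right) \left(-150\right) = 300$)
$w{\left(P \right)} = \frac{P + 2 P^{2}}{123 + P}$ ($w{\left(P \right)} = \frac{P + P 2 P}{123 + P} = \frac{P + 2 P^{2}}{123 + P}$)
$- 2 w{\left(j \right)} = - 2 \frac{300 \left(1 + 2 \cdot 300\right)}{123 + 300} = - 2 \frac{300 \left(1 + 600\right)}{423} = - 2 \cdot 300 \cdot \frac{1}{423} \cdot 601 = \left(-2\right) \frac{60100}{141} = - \frac{120200}{141}$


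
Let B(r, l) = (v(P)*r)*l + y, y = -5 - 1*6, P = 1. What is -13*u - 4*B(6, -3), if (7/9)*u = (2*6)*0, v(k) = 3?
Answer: 260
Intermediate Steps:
u = 0 (u = 9*((2*6)*0)/7 = 9*(12*0)/7 = (9/7)*0 = 0)
y = -11 (y = -5 - 6 = -11)
B(r, l) = -11 + 3*l*r (B(r, l) = (3*r)*l - 11 = 3*l*r - 11 = -11 + 3*l*r)
-13*u - 4*B(6, -3) = -13*0 - 4*(-11 + 3*(-3)*6) = 0 - 4*(-11 - 54) = 0 - 4*(-65) = 0 + 260 = 260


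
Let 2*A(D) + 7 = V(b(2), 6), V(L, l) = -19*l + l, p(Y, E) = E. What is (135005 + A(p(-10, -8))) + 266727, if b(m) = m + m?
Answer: 803349/2 ≈ 4.0167e+5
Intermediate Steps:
b(m) = 2*m
V(L, l) = -18*l
A(D) = -115/2 (A(D) = -7/2 + (-18*6)/2 = -7/2 + (1/2)*(-108) = -7/2 - 54 = -115/2)
(135005 + A(p(-10, -8))) + 266727 = (135005 - 115/2) + 266727 = 269895/2 + 266727 = 803349/2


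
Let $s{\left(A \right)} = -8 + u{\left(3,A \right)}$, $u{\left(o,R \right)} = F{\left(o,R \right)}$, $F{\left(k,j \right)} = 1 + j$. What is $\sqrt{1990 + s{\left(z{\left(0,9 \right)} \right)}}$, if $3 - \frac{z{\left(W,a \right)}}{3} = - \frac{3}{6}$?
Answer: $\frac{3 \sqrt{886}}{2} \approx 44.649$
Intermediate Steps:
$u{\left(o,R \right)} = 1 + R$
$z{\left(W,a \right)} = \frac{21}{2}$ ($z{\left(W,a \right)} = 9 - 3 \left(- \frac{3}{6}\right) = 9 - 3 \left(\left(-3\right) \frac{1}{6}\right) = 9 - - \frac{3}{2} = 9 + \frac{3}{2} = \frac{21}{2}$)
$s{\left(A \right)} = -7 + A$ ($s{\left(A \right)} = -8 + \left(1 + A\right) = -7 + A$)
$\sqrt{1990 + s{\left(z{\left(0,9 \right)} \right)}} = \sqrt{1990 + \left(-7 + \frac{21}{2}\right)} = \sqrt{1990 + \frac{7}{2}} = \sqrt{\frac{3987}{2}} = \frac{3 \sqrt{886}}{2}$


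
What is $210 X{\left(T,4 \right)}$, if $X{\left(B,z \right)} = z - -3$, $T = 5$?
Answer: $1470$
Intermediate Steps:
$X{\left(B,z \right)} = 3 + z$ ($X{\left(B,z \right)} = z + 3 = 3 + z$)
$210 X{\left(T,4 \right)} = 210 \left(3 + 4\right) = 210 \cdot 7 = 1470$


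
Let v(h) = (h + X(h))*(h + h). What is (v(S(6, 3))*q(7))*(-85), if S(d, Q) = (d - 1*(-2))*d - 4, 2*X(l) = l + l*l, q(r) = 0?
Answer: 0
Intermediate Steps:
X(l) = l/2 + l²/2 (X(l) = (l + l*l)/2 = (l + l²)/2 = l/2 + l²/2)
S(d, Q) = -4 + d*(2 + d) (S(d, Q) = (d + 2)*d - 4 = (2 + d)*d - 4 = d*(2 + d) - 4 = -4 + d*(2 + d))
v(h) = 2*h*(h + h*(1 + h)/2) (v(h) = (h + h*(1 + h)/2)*(h + h) = (h + h*(1 + h)/2)*(2*h) = 2*h*(h + h*(1 + h)/2))
(v(S(6, 3))*q(7))*(-85) = (((-4 + 6² + 2*6)²*(3 + (-4 + 6² + 2*6)))*0)*(-85) = (((-4 + 36 + 12)²*(3 + (-4 + 36 + 12)))*0)*(-85) = ((44²*(3 + 44))*0)*(-85) = ((1936*47)*0)*(-85) = (90992*0)*(-85) = 0*(-85) = 0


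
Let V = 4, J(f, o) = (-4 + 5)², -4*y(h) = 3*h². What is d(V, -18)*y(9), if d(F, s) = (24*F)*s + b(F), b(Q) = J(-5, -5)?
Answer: 419661/4 ≈ 1.0492e+5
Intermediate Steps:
y(h) = -3*h²/4
J(f, o) = 1 (J(f, o) = 1² = 1)
b(Q) = 1
d(F, s) = 1 + 24*F*s (d(F, s) = (24*F)*s + 1 = 24*F*s + 1 = 1 + 24*F*s)
d(V, -18)*y(9) = (1 + 24*4*(-18))*(-¾*9²) = (1 - 1728)*(-¾*81) = -1727*(-243/4) = 419661/4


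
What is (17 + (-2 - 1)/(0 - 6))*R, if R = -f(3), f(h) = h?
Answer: -105/2 ≈ -52.500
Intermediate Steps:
R = -3 (R = -1*3 = -3)
(17 + (-2 - 1)/(0 - 6))*R = (17 + (-2 - 1)/(0 - 6))*(-3) = (17 - 3/(-6))*(-3) = (17 - 3*(-1/6))*(-3) = (17 + 1/2)*(-3) = (35/2)*(-3) = -105/2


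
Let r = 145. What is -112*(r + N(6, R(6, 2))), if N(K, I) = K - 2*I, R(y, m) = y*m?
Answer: -14224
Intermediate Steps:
R(y, m) = m*y
-112*(r + N(6, R(6, 2))) = -112*(145 + (6 - 4*6)) = -112*(145 + (6 - 2*12)) = -112*(145 + (6 - 24)) = -112*(145 - 18) = -112*127 = -14224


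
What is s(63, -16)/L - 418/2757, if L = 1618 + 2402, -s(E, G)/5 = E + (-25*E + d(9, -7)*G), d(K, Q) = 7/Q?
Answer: 315700/184719 ≈ 1.7091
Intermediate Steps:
s(E, G) = 5*G + 120*E (s(E, G) = -5*(E + (-25*E + (7/(-7))*G)) = -5*(E + (-25*E + (7*(-1/7))*G)) = -5*(E + (-25*E - G)) = -5*(E + (-G - 25*E)) = -5*(-G - 24*E) = 5*G + 120*E)
L = 4020
s(63, -16)/L - 418/2757 = (5*(-16) + 120*63)/4020 - 418/2757 = (-80 + 7560)*(1/4020) - 418*1/2757 = 7480*(1/4020) - 418/2757 = 374/201 - 418/2757 = 315700/184719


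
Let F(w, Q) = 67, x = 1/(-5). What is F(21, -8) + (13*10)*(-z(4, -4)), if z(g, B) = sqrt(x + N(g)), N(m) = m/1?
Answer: 67 - 26*sqrt(95) ≈ -186.42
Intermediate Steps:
N(m) = m (N(m) = m*1 = m)
x = -1/5 ≈ -0.20000
z(g, B) = sqrt(-1/5 + g)
F(21, -8) + (13*10)*(-z(4, -4)) = 67 + (13*10)*(-sqrt(-5 + 25*4)/5) = 67 + 130*(-sqrt(-5 + 100)/5) = 67 + 130*(-sqrt(95)/5) = 67 - 26*sqrt(95)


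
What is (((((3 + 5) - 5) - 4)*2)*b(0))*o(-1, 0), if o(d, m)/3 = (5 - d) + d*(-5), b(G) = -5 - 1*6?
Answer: 726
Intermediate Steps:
b(G) = -11 (b(G) = -5 - 6 = -11)
o(d, m) = 15 - 18*d (o(d, m) = 3*((5 - d) + d*(-5)) = 3*((5 - d) - 5*d) = 3*(5 - 6*d) = 15 - 18*d)
(((((3 + 5) - 5) - 4)*2)*b(0))*o(-1, 0) = (((((3 + 5) - 5) - 4)*2)*(-11))*(15 - 18*(-1)) = ((((8 - 5) - 4)*2)*(-11))*(15 + 18) = (((3 - 4)*2)*(-11))*33 = (-1*2*(-11))*33 = -2*(-11)*33 = 22*33 = 726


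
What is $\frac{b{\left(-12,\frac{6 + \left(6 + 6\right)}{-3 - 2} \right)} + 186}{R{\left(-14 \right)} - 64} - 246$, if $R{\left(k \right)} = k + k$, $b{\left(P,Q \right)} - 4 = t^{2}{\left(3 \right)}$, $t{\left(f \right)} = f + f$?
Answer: $- \frac{11429}{46} \approx -248.46$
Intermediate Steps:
$t{\left(f \right)} = 2 f$
$b{\left(P,Q \right)} = 40$ ($b{\left(P,Q \right)} = 4 + \left(2 \cdot 3\right)^{2} = 4 + 6^{2} = 4 + 36 = 40$)
$R{\left(k \right)} = 2 k$
$\frac{b{\left(-12,\frac{6 + \left(6 + 6\right)}{-3 - 2} \right)} + 186}{R{\left(-14 \right)} - 64} - 246 = \frac{40 + 186}{2 \left(-14\right) - 64} - 246 = \frac{226}{-28 - 64} - 246 = \frac{226}{-92} - 246 = 226 \left(- \frac{1}{92}\right) - 246 = - \frac{113}{46} - 246 = - \frac{11429}{46}$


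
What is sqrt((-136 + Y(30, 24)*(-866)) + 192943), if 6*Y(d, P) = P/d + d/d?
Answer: 4*sqrt(300855)/5 ≈ 438.80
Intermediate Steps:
Y(d, P) = 1/6 + P/(6*d) (Y(d, P) = (P/d + d/d)/6 = (P/d + 1)/6 = (1 + P/d)/6 = 1/6 + P/(6*d))
sqrt((-136 + Y(30, 24)*(-866)) + 192943) = sqrt((-136 + ((1/6)*(24 + 30)/30)*(-866)) + 192943) = sqrt((-136 + ((1/6)*(1/30)*54)*(-866)) + 192943) = sqrt((-136 + (3/10)*(-866)) + 192943) = sqrt((-136 - 1299/5) + 192943) = sqrt(-1979/5 + 192943) = sqrt(962736/5) = 4*sqrt(300855)/5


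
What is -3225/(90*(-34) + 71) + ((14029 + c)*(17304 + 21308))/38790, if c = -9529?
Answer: 5771953375/1288259 ≈ 4480.4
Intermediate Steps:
-3225/(90*(-34) + 71) + ((14029 + c)*(17304 + 21308))/38790 = -3225/(90*(-34) + 71) + ((14029 - 9529)*(17304 + 21308))/38790 = -3225/(-3060 + 71) + (4500*38612)*(1/38790) = -3225/(-2989) + 173754000*(1/38790) = -3225*(-1/2989) + 1930600/431 = 3225/2989 + 1930600/431 = 5771953375/1288259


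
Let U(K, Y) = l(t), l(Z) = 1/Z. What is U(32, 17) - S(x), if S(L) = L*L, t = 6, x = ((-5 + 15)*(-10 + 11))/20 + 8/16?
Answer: -⅚ ≈ -0.83333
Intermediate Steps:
x = 1 (x = (10*1)*(1/20) + 8*(1/16) = 10*(1/20) + ½ = ½ + ½ = 1)
S(L) = L²
l(Z) = 1/Z
U(K, Y) = ⅙ (U(K, Y) = 1/6 = ⅙)
U(32, 17) - S(x) = ⅙ - 1*1² = ⅙ - 1*1 = ⅙ - 1 = -⅚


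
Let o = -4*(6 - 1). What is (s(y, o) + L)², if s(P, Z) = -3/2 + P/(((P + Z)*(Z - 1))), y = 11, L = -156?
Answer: 3541797169/142884 ≈ 24788.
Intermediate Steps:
o = -20 (o = -4*5 = -20)
s(P, Z) = -3/2 + P/((-1 + Z)*(P + Z)) (s(P, Z) = -3*½ + P/(((P + Z)*(-1 + Z))) = -3/2 + P/(((-1 + Z)*(P + Z))) = -3/2 + P*(1/((-1 + Z)*(P + Z))) = -3/2 + P/((-1 + Z)*(P + Z)))
(s(y, o) + L)² = ((-3*(-20)² + 3*(-20) + 5*11 - 3*11*(-20))/(2*((-20)² - 1*11 - 1*(-20) + 11*(-20))) - 156)² = ((-3*400 - 60 + 55 + 660)/(2*(400 - 11 + 20 - 220)) - 156)² = ((½)*(-1200 - 60 + 55 + 660)/189 - 156)² = ((½)*(1/189)*(-545) - 156)² = (-545/378 - 156)² = (-59513/378)² = 3541797169/142884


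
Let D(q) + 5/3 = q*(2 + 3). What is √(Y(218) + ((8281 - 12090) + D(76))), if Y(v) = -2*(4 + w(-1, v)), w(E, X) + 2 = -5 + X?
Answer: I*√34746/3 ≈ 62.134*I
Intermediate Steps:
w(E, X) = -7 + X (w(E, X) = -2 + (-5 + X) = -7 + X)
D(q) = -5/3 + 5*q (D(q) = -5/3 + q*(2 + 3) = -5/3 + q*5 = -5/3 + 5*q)
Y(v) = 6 - 2*v (Y(v) = -2*(4 + (-7 + v)) = -2*(-3 + v) = 6 - 2*v)
√(Y(218) + ((8281 - 12090) + D(76))) = √((6 - 2*218) + ((8281 - 12090) + (-5/3 + 5*76))) = √((6 - 436) + (-3809 + (-5/3 + 380))) = √(-430 + (-3809 + 1135/3)) = √(-430 - 10292/3) = √(-11582/3) = I*√34746/3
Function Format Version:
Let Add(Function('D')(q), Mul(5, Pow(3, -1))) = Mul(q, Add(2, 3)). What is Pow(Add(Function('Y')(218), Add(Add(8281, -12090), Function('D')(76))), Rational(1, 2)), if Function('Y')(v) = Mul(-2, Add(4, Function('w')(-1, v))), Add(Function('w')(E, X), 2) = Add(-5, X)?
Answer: Mul(Rational(1, 3), I, Pow(34746, Rational(1, 2))) ≈ Mul(62.134, I)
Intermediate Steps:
Function('w')(E, X) = Add(-7, X) (Function('w')(E, X) = Add(-2, Add(-5, X)) = Add(-7, X))
Function('D')(q) = Add(Rational(-5, 3), Mul(5, q)) (Function('D')(q) = Add(Rational(-5, 3), Mul(q, Add(2, 3))) = Add(Rational(-5, 3), Mul(q, 5)) = Add(Rational(-5, 3), Mul(5, q)))
Function('Y')(v) = Add(6, Mul(-2, v)) (Function('Y')(v) = Mul(-2, Add(4, Add(-7, v))) = Mul(-2, Add(-3, v)) = Add(6, Mul(-2, v)))
Pow(Add(Function('Y')(218), Add(Add(8281, -12090), Function('D')(76))), Rational(1, 2)) = Pow(Add(Add(6, Mul(-2, 218)), Add(Add(8281, -12090), Add(Rational(-5, 3), Mul(5, 76)))), Rational(1, 2)) = Pow(Add(Add(6, -436), Add(-3809, Add(Rational(-5, 3), 380))), Rational(1, 2)) = Pow(Add(-430, Add(-3809, Rational(1135, 3))), Rational(1, 2)) = Pow(Add(-430, Rational(-10292, 3)), Rational(1, 2)) = Pow(Rational(-11582, 3), Rational(1, 2)) = Mul(Rational(1, 3), I, Pow(34746, Rational(1, 2)))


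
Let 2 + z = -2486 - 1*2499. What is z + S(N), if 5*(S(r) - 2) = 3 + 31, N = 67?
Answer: -24891/5 ≈ -4978.2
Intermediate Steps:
S(r) = 44/5 (S(r) = 2 + (3 + 31)/5 = 2 + (1/5)*34 = 2 + 34/5 = 44/5)
z = -4987 (z = -2 + (-2486 - 1*2499) = -2 + (-2486 - 2499) = -2 - 4985 = -4987)
z + S(N) = -4987 + 44/5 = -24891/5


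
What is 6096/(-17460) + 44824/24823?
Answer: 52608836/36117465 ≈ 1.4566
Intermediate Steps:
6096/(-17460) + 44824/24823 = 6096*(-1/17460) + 44824*(1/24823) = -508/1455 + 44824/24823 = 52608836/36117465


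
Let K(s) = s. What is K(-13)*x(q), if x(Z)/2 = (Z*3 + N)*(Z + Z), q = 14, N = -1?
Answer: -29848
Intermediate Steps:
x(Z) = 4*Z*(-1 + 3*Z) (x(Z) = 2*((Z*3 - 1)*(Z + Z)) = 2*((3*Z - 1)*(2*Z)) = 2*((-1 + 3*Z)*(2*Z)) = 2*(2*Z*(-1 + 3*Z)) = 4*Z*(-1 + 3*Z))
K(-13)*x(q) = -52*14*(-1 + 3*14) = -52*14*(-1 + 42) = -52*14*41 = -13*2296 = -29848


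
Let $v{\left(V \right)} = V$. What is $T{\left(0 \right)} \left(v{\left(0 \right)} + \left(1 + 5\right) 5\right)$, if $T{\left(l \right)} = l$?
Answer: $0$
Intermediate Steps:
$T{\left(0 \right)} \left(v{\left(0 \right)} + \left(1 + 5\right) 5\right) = 0 \left(0 + \left(1 + 5\right) 5\right) = 0 \left(0 + 6 \cdot 5\right) = 0 \left(0 + 30\right) = 0 \cdot 30 = 0$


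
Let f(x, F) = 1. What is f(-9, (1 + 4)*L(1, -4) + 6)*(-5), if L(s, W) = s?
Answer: -5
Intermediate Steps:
f(-9, (1 + 4)*L(1, -4) + 6)*(-5) = 1*(-5) = -5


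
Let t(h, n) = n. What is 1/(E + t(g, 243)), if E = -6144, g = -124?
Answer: -1/5901 ≈ -0.00016946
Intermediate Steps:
1/(E + t(g, 243)) = 1/(-6144 + 243) = 1/(-5901) = -1/5901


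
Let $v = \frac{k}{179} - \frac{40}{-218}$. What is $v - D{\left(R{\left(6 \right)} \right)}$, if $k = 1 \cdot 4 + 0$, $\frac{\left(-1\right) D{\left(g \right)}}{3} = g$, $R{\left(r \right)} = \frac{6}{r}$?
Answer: $\frac{62549}{19511} \approx 3.2058$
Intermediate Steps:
$D{\left(g \right)} = - 3 g$
$k = 4$ ($k = 4 + 0 = 4$)
$v = \frac{4016}{19511}$ ($v = \frac{4}{179} - \frac{40}{-218} = 4 \cdot \frac{1}{179} - - \frac{20}{109} = \frac{4}{179} + \frac{20}{109} = \frac{4016}{19511} \approx 0.20583$)
$v - D{\left(R{\left(6 \right)} \right)} = \frac{4016}{19511} - - 3 \cdot \frac{6}{6} = \frac{4016}{19511} - - 3 \cdot 6 \cdot \frac{1}{6} = \frac{4016}{19511} - \left(-3\right) 1 = \frac{4016}{19511} - -3 = \frac{4016}{19511} + 3 = \frac{62549}{19511}$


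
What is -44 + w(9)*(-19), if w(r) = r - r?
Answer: -44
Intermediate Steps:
w(r) = 0
-44 + w(9)*(-19) = -44 + 0*(-19) = -44 + 0 = -44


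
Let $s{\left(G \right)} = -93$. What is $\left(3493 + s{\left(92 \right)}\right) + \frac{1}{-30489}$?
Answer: $\frac{103662599}{30489} \approx 3400.0$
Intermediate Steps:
$\left(3493 + s{\left(92 \right)}\right) + \frac{1}{-30489} = \left(3493 - 93\right) + \frac{1}{-30489} = 3400 - \frac{1}{30489} = \frac{103662599}{30489}$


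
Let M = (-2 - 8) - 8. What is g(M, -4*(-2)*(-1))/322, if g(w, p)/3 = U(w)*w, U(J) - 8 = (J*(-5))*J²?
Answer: -787536/161 ≈ -4891.5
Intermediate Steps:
M = -18 (M = -10 - 8 = -18)
U(J) = 8 - 5*J³ (U(J) = 8 + (J*(-5))*J² = 8 + (-5*J)*J² = 8 - 5*J³)
g(w, p) = 3*w*(8 - 5*w³) (g(w, p) = 3*((8 - 5*w³)*w) = 3*(w*(8 - 5*w³)) = 3*w*(8 - 5*w³))
g(M, -4*(-2)*(-1))/322 = (-15*(-18)⁴ + 24*(-18))/322 = (-15*104976 - 432)*(1/322) = (-1574640 - 432)*(1/322) = -1575072*1/322 = -787536/161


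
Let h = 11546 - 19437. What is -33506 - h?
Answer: -25615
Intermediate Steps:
h = -7891
-33506 - h = -33506 - 1*(-7891) = -33506 + 7891 = -25615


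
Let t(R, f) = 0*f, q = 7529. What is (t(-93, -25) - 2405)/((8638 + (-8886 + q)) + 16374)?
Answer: -481/4731 ≈ -0.10167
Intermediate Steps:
t(R, f) = 0
(t(-93, -25) - 2405)/((8638 + (-8886 + q)) + 16374) = (0 - 2405)/((8638 + (-8886 + 7529)) + 16374) = -2405/((8638 - 1357) + 16374) = -2405/(7281 + 16374) = -2405/23655 = -2405*1/23655 = -481/4731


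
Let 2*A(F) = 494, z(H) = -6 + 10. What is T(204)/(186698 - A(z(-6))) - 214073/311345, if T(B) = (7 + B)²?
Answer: -26052734178/58050586595 ≈ -0.44879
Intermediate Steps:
z(H) = 4
A(F) = 247 (A(F) = (½)*494 = 247)
T(204)/(186698 - A(z(-6))) - 214073/311345 = (7 + 204)²/(186698 - 1*247) - 214073/311345 = 211²/(186698 - 247) - 214073*1/311345 = 44521/186451 - 214073/311345 = -26052734178/58050586595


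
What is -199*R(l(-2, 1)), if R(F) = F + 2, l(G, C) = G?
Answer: 0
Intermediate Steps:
R(F) = 2 + F
-199*R(l(-2, 1)) = -199*(2 - 2) = -199*0 = 0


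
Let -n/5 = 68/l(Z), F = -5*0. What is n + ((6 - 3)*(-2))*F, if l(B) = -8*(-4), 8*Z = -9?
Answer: -85/8 ≈ -10.625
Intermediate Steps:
Z = -9/8 (Z = (1/8)*(-9) = -9/8 ≈ -1.1250)
l(B) = 32
F = 0
n = -85/8 (n = -340/32 = -5*17/8 = -85/8 ≈ -10.625)
n + ((6 - 3)*(-2))*F = -85/8 + ((6 - 3)*(-2))*0 = -85/8 + (3*(-2))*0 = -85/8 - 6*0 = -85/8 + 0 = -85/8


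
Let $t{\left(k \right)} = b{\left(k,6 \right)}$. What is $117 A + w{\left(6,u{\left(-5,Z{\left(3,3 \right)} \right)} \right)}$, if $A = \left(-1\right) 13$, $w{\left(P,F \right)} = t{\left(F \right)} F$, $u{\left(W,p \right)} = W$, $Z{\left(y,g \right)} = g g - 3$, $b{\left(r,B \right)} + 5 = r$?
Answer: $-1471$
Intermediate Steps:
$b{\left(r,B \right)} = -5 + r$
$Z{\left(y,g \right)} = -3 + g^{2}$ ($Z{\left(y,g \right)} = g^{2} - 3 = -3 + g^{2}$)
$t{\left(k \right)} = -5 + k$
$w{\left(P,F \right)} = F \left(-5 + F\right)$ ($w{\left(P,F \right)} = \left(-5 + F\right) F = F \left(-5 + F\right)$)
$A = -13$
$117 A + w{\left(6,u{\left(-5,Z{\left(3,3 \right)} \right)} \right)} = 117 \left(-13\right) - 5 \left(-5 - 5\right) = -1521 - -50 = -1521 + 50 = -1471$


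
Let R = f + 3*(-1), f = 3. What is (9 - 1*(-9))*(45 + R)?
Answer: 810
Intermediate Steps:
R = 0 (R = 3 + 3*(-1) = 3 - 3 = 0)
(9 - 1*(-9))*(45 + R) = (9 - 1*(-9))*(45 + 0) = (9 + 9)*45 = 18*45 = 810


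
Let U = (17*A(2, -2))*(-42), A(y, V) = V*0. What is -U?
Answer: 0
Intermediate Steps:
A(y, V) = 0
U = 0 (U = (17*0)*(-42) = 0*(-42) = 0)
-U = -1*0 = 0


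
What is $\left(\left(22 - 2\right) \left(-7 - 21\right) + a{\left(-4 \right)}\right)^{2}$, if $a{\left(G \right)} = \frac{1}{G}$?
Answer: $\frac{5022081}{16} \approx 3.1388 \cdot 10^{5}$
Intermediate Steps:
$\left(\left(22 - 2\right) \left(-7 - 21\right) + a{\left(-4 \right)}\right)^{2} = \left(\left(22 - 2\right) \left(-7 - 21\right) + \frac{1}{-4}\right)^{2} = \left(20 \left(-28\right) - \frac{1}{4}\right)^{2} = \left(-560 - \frac{1}{4}\right)^{2} = \left(- \frac{2241}{4}\right)^{2} = \frac{5022081}{16}$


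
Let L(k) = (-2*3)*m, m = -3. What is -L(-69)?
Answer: -18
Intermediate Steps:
L(k) = 18 (L(k) = -2*3*(-3) = -6*(-3) = 18)
-L(-69) = -1*18 = -18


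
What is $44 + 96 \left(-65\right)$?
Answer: $-6196$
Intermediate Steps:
$44 + 96 \left(-65\right) = 44 - 6240 = -6196$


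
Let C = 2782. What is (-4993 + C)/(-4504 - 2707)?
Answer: 2211/7211 ≈ 0.30661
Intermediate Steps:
(-4993 + C)/(-4504 - 2707) = (-4993 + 2782)/(-4504 - 2707) = -2211/(-7211) = -2211*(-1/7211) = 2211/7211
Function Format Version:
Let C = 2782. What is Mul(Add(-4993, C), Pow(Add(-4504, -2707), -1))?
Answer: Rational(2211, 7211) ≈ 0.30661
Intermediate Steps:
Mul(Add(-4993, C), Pow(Add(-4504, -2707), -1)) = Mul(Add(-4993, 2782), Pow(Add(-4504, -2707), -1)) = Mul(-2211, Pow(-7211, -1)) = Mul(-2211, Rational(-1, 7211)) = Rational(2211, 7211)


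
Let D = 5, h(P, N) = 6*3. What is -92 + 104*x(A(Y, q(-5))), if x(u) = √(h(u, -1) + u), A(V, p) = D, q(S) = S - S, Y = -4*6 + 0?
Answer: -92 + 104*√23 ≈ 406.77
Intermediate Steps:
Y = -24 (Y = -24 + 0 = -24)
q(S) = 0
h(P, N) = 18
A(V, p) = 5
x(u) = √(18 + u)
-92 + 104*x(A(Y, q(-5))) = -92 + 104*√(18 + 5) = -92 + 104*√23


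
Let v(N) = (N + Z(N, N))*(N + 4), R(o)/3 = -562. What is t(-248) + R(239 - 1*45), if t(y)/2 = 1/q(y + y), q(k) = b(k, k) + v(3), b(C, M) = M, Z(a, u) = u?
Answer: -382723/227 ≈ -1686.0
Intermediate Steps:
R(o) = -1686 (R(o) = 3*(-562) = -1686)
v(N) = 2*N*(4 + N) (v(N) = (N + N)*(N + 4) = (2*N)*(4 + N) = 2*N*(4 + N))
q(k) = 42 + k (q(k) = k + 2*3*(4 + 3) = k + 2*3*7 = k + 42 = 42 + k)
t(y) = 2/(42 + 2*y) (t(y) = 2/(42 + (y + y)) = 2/(42 + 2*y))
t(-248) + R(239 - 1*45) = 1/(21 - 248) - 1686 = 1/(-227) - 1686 = -1/227 - 1686 = -382723/227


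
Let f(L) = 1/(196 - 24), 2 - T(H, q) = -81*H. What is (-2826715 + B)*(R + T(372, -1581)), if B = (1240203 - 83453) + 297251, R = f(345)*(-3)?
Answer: -3557419217065/86 ≈ -4.1365e+10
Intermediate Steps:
T(H, q) = 2 + 81*H (T(H, q) = 2 - (-81)*H = 2 + 81*H)
f(L) = 1/172
R = -3/172 (R = (1/172)*(-3) = -3/172 ≈ -0.017442)
B = 1454001 (B = 1156750 + 297251 = 1454001)
(-2826715 + B)*(R + T(372, -1581)) = (-2826715 + 1454001)*(-3/172 + (2 + 81*372)) = -1372714*(-3/172 + (2 + 30132)) = -1372714*(-3/172 + 30134) = -1372714*5183045/172 = -3557419217065/86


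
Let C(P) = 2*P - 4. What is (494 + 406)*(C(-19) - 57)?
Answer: -89100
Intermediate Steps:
C(P) = -4 + 2*P
(494 + 406)*(C(-19) - 57) = (494 + 406)*((-4 + 2*(-19)) - 57) = 900*((-4 - 38) - 57) = 900*(-42 - 57) = 900*(-99) = -89100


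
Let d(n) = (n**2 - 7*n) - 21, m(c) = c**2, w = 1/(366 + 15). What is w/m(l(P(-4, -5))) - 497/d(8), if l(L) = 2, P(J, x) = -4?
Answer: 757441/19812 ≈ 38.231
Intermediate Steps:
w = 1/381 ≈ 0.0026247
d(n) = -21 + n**2 - 7*n
w/m(l(P(-4, -5))) - 497/d(8) = 1/(381*(2**2)) - 497/(-21 + 8**2 - 7*8) = (1/381)/4 - 497/(-21 + 64 - 56) = (1/381)*(1/4) - 497/(-13) = 1/1524 - 497*(-1/13) = 1/1524 + 497/13 = 757441/19812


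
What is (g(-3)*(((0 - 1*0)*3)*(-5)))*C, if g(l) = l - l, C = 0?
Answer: 0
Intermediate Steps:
g(l) = 0
(g(-3)*(((0 - 1*0)*3)*(-5)))*C = (0*(((0 - 1*0)*3)*(-5)))*0 = (0*(((0 + 0)*3)*(-5)))*0 = (0*((0*3)*(-5)))*0 = (0*(0*(-5)))*0 = (0*0)*0 = 0*0 = 0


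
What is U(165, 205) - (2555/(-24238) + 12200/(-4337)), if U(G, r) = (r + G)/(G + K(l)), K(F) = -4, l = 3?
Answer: 88286802455/16924353166 ≈ 5.2166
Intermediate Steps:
U(G, r) = (G + r)/(-4 + G) (U(G, r) = (r + G)/(G - 4) = (G + r)/(-4 + G))
U(165, 205) - (2555/(-24238) + 12200/(-4337)) = (165 + 205)/(-4 + 165) - (2555/(-24238) + 12200/(-4337)) = 370/161 - (2555*(-1/24238) + 12200*(-1/4337)) = (1/161)*370 - (-2555/24238 - 12200/4337) = 370/161 - 1*(-306784635/105120206) = 370/161 + 306784635/105120206 = 88286802455/16924353166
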